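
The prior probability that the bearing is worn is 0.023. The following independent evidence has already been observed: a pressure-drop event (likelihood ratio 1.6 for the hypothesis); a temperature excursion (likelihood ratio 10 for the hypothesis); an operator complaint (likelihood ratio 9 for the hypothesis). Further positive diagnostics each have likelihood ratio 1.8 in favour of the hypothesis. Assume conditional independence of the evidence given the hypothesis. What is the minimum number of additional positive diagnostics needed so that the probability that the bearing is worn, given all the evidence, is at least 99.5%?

Prior odds = 0.023/0.977 = 23/977.
Combined Bayes factor of the evidence already in hand = 1.6 × 10 × 9 = 144.
Odds after that evidence = (23/977) × 144 = 3312/977.
Target odds = 0.995/0.005 = 199.
Need 1.8ⁿ ≥ 199 ÷ (3312/977) = 194423/3312.
1.8⁶ = 531441/15625 falls short of 194423/3312 but 1.8⁷ = 4782969/78125 reaches it, so n = 7.

7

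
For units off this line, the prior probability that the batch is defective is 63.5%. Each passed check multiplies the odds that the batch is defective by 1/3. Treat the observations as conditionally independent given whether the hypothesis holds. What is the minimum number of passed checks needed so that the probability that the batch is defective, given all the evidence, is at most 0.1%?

Prior odds = 0.635/0.365 = 127/73.
Likelihood ratio per passed check = 1/3.
Target odds: 0.001 ÷ 0.999 = 1/999.
Need (127/73) × (1/3)ⁿ ≤ 1/999, i.e. (1/3)ⁿ ≤ 73/126873.
(1/3)⁶ = 1/729 is still above 73/126873 but (1/3)⁷ = 1/2187 is at or below it, so n = 7.

7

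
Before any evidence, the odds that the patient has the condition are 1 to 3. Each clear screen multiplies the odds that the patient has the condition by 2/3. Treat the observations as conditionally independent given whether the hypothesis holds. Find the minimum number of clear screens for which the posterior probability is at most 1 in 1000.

Prior odds = 1/3.
Likelihood ratio per clear screen = 2/3.
Target posterior odds = 0.001/0.999 = 1/999.
Need (1/3) × (2/3)ⁿ ≤ 1/999, i.e. (2/3)ⁿ ≤ 1/333.
(2/3)¹⁴ = 16384/4782969 is still above 1/333 but (2/3)¹⁵ = 32768/14348907 is at or below it, so n = 15.

15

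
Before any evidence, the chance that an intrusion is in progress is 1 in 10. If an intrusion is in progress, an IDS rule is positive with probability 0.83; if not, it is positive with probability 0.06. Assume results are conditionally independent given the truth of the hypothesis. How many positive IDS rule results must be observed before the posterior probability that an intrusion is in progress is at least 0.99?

Prior odds = 0.1/0.9 = 1/9.
Likelihood ratio of a positive = 0.83/0.06 = 83/6.
Target posterior odds = 0.99/0.01 = 99.
Need (1/9) × (83/6)ⁿ ≥ 99, i.e. (83/6)ⁿ ≥ 891.
(83/6)² = 6889/36 falls short of 891 but (83/6)³ = 571787/216 reaches it, so n = 3.

3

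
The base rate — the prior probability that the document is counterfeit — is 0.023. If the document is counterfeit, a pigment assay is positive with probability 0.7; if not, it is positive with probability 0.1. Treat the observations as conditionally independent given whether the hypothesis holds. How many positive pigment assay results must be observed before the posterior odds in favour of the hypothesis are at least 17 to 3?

3

Prior odds = 0.023/0.977 = 23/977.
Likelihood ratio of a positive = 0.7/0.1 = 7.
Target odds = 17/3.
Need (23/977) × 7ⁿ ≥ 17/3, i.e. 7ⁿ ≥ 16609/69.
7² = 49 falls short of 16609/69 but 7³ = 343 reaches it, so n = 3.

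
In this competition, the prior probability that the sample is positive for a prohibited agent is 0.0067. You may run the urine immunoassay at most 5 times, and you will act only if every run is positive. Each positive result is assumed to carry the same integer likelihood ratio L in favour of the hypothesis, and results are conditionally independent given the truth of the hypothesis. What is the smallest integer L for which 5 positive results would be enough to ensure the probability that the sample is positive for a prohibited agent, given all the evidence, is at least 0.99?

7

Prior odds = 0.0067/0.9933 = 67/9933.
Target odds = 0.99/0.01 = 99.
Need L⁵ ≥ 99 ÷ (67/9933) = 983367/67.
6⁵ = 7776 < 983367/67 ≤ 16807 = 7⁵, so L = 7.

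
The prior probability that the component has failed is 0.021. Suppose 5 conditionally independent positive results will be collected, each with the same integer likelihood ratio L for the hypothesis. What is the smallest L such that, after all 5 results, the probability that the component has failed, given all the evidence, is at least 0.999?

9

Prior odds = 0.021/0.979 = 21/979.
Target odds = 0.999/0.001 = 999.
Need L⁵ ≥ 999 ÷ (21/979) = 326007/7.
8⁵ = 32768 < 326007/7 ≤ 59049 = 9⁵, so L = 9.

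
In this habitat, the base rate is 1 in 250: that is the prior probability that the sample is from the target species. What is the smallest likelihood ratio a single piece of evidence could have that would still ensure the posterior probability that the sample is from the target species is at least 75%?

747

Prior odds = 0.004/0.996 = 1/249.
Target odds = 0.75/0.25 = 3.
Required Bayes factor = 3 ÷ (1/249) = 747.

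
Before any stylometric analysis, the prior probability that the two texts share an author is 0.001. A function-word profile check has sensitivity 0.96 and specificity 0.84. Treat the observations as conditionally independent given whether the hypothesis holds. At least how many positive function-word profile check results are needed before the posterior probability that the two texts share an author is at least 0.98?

7

Prior odds: 0.001 ÷ 0.999 = 1/999.
False-positive rate = 1 − 0.84 = 0.16; likelihood ratio of a positive = 0.96/0.16 = 6.
Target odds: 0.98 ÷ 0.02 = 49.
Require 6ⁿ ≥ 49 ÷ (1/999) = 48951.
6⁶ = 46656 falls short of 48951 but 6⁷ = 279936 reaches it, so n = 7.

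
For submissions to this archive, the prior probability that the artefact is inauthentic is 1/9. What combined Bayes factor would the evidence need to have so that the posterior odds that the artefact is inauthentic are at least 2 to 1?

16

Prior odds = (1/9)/(8/9) = 0.125.
Target odds = 2.
Required Bayes factor = 2 ÷ 0.125 = 16.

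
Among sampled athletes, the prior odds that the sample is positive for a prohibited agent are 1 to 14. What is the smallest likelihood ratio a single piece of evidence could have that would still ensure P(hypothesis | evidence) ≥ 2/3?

Prior odds = 1/14.
Target odds = (2/3)/(1/3) = 2.
Required Bayes factor = 2 ÷ (1/14) = 28.

28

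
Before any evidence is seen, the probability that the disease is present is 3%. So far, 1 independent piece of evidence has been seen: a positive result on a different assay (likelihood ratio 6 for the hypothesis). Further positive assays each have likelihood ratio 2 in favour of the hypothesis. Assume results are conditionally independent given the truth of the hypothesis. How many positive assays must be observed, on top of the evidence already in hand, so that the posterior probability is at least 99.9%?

13

Prior odds = 0.03/0.97 = 3/97.
Bayes factor of the evidence already in hand = 6.
Odds after that evidence = (3/97) × 6 = 18/97.
Target odds = 0.999/0.001 = 999.
Need 2ⁿ ≥ 999 ÷ (18/97) = 5383.5.
2¹² = 4096 falls short of 5383.5 but 2¹³ = 8192 reaches it, so n = 13.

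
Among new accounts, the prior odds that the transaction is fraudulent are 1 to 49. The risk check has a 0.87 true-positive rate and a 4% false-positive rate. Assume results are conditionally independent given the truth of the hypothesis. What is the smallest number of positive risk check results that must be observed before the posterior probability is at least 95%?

3

Prior odds = 1/49.
Likelihood ratio of a positive result = 0.87/0.04 = 21.75.
Target odds: 0.95 ÷ 0.05 = 19.
Need (1/49) × 21.75ⁿ ≥ 19, i.e. 21.75ⁿ ≥ 931.
21.75² = 473.0625 falls short of 931 but 21.75³ = 658503/64 reaches it, so n = 3.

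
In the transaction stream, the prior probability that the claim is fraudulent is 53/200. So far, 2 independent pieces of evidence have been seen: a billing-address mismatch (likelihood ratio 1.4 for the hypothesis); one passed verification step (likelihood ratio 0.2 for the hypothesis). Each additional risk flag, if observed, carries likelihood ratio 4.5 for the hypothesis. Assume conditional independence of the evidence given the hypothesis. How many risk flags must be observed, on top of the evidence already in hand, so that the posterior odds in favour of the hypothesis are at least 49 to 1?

5

Prior odds = 0.265/0.735 = 53/147.
Combined Bayes factor of the evidence already in hand = 1.4 × 0.2 = 0.28.
Odds after that evidence = (53/147) × 0.28 = 53/525.
Target odds = 49.
Need 4.5ⁿ ≥ 49 ÷ (53/525) = 25725/53.
4.5⁴ = 410.0625 falls short of 25725/53 but 4.5⁵ = 1845.28125 reaches it, so n = 5.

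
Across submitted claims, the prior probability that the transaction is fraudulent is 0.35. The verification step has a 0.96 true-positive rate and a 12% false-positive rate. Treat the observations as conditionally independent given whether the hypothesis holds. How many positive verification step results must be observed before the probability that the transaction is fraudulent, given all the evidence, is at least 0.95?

Prior odds = 0.35/0.65 = 7/13.
Likelihood ratio of a positive result = 0.96/0.12 = 8.
Target posterior odds = 0.95/0.05 = 19.
Require 8ⁿ ≥ 19 ÷ (7/13) = 247/7.
8¹ = 8 falls short of 247/7 but 8² = 64 reaches it, so n = 2.

2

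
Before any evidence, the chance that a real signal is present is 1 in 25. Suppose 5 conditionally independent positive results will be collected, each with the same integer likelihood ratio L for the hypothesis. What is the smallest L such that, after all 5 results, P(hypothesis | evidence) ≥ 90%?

Prior odds = 0.04/0.96 = 1/24.
Target odds = 0.9/0.1 = 9.
Need L⁵ ≥ 9 ÷ (1/24) = 216.
2⁵ = 32 < 216 ≤ 243 = 3⁵, so L = 3.

3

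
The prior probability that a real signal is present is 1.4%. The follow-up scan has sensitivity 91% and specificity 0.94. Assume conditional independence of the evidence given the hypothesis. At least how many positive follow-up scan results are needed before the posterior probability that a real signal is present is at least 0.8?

3

Prior odds: 0.014 ÷ 0.986 = 7/493.
False-positive rate = 1 − 0.94 = 0.06; likelihood ratio of a positive = 0.91/0.06 = 91/6.
Target posterior odds = 0.8/0.2 = 4.
Require (91/6)ⁿ ≥ 4 ÷ (7/493) = 1972/7.
(91/6)² = 8281/36 falls short of 1972/7 but (91/6)³ = 753571/216 reaches it, so n = 3.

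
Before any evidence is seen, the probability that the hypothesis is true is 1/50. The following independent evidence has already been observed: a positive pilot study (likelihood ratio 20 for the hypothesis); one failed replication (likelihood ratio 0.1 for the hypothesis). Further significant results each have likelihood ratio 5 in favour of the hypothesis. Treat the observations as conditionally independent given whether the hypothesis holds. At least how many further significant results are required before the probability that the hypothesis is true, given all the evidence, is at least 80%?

Prior odds = 0.02/0.98 = 1/49.
Combined Bayes factor of the evidence already in hand = 20 × 0.1 = 2.
Odds after that evidence = (1/49) × 2 = 2/49.
Target odds = 0.8/0.2 = 4.
Need 5ⁿ ≥ 4 ÷ (2/49) = 98.
5² = 25 falls short of 98 but 5³ = 125 reaches it, so n = 3.

3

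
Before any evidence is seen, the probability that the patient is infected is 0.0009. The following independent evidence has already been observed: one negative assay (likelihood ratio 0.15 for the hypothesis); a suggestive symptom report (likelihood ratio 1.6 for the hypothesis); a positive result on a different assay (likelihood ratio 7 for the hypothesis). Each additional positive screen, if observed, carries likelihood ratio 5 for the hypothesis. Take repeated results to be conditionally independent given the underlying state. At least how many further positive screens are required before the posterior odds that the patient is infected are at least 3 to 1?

5

Prior odds = 0.0009/0.9991 = 9/9991.
Combined Bayes factor of the evidence already in hand = 0.15 × 1.6 × 7 = 1.68.
Odds after that evidence = (9/9991) × 1.68 = 378/249775.
Target odds = 3.
Need 5ⁿ ≥ 3 ÷ (378/249775) = 249775/126.
5⁴ = 625 falls short of 249775/126 but 5⁵ = 3125 reaches it, so n = 5.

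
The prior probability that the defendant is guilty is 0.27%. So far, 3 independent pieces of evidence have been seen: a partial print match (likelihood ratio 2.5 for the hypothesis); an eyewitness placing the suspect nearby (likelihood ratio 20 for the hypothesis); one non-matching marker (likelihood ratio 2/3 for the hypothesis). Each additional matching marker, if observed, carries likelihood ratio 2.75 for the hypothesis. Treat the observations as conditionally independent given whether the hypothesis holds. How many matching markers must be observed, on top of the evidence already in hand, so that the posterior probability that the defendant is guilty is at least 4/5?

Prior odds = 0.0027/0.9973 = 27/9973.
Combined Bayes factor of the evidence already in hand = 2.5 × 20 × (2/3) = 100/3.
Odds after that evidence = (27/9973) × 100/3 = 900/9973.
Target odds = 0.8/0.2 = 4.
Need 2.75ⁿ ≥ 4 ÷ (900/9973) = 9973/225.
2.75³ = 20.796875 falls short of 9973/225 but 2.75⁴ = 57.19140625 reaches it, so n = 4.

4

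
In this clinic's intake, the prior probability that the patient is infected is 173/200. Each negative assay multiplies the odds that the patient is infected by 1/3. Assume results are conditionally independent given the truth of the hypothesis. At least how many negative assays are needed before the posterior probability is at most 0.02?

6

Prior odds = 0.865/0.135 = 173/27.
Likelihood ratio per negative assay = 1/3.
Target odds: 0.02 ÷ 0.98 = 1/49.
Require (1/3)ⁿ ≤ 1/49 ÷ (173/27) = 27/8477.
(1/3)⁵ = 1/243 is still above 27/8477 but (1/3)⁶ = 1/729 is at or below it, so n = 6.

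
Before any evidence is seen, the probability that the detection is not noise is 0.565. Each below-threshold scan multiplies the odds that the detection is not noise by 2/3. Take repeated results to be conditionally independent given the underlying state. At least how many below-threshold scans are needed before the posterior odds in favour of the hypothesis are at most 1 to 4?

Prior odds = 0.565/0.435 = 113/87.
Likelihood ratio per below-threshold scan = 2/3.
Target odds = 0.25.
Require (2/3)ⁿ ≤ 0.25 ÷ (113/87) = 87/452.
(2/3)⁴ = 16/81 is still above 87/452 but (2/3)⁵ = 32/243 is at or below it, so n = 5.

5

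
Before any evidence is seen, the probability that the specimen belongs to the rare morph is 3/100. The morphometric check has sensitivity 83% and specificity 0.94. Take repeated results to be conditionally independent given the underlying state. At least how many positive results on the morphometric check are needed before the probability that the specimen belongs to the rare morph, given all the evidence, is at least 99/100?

4

Prior odds: 0.03 ÷ 0.97 = 3/97.
False-positive rate = 1 − 0.94 = 0.06; likelihood ratio of a positive = 0.83/0.06 = 83/6.
Target odds: 0.99 ÷ 0.01 = 99.
Require (83/6)ⁿ ≥ 99 ÷ (3/97) = 3201.
(83/6)³ = 571787/216 falls short of 3201 but (83/6)⁴ = 47458321/1296 reaches it, so n = 4.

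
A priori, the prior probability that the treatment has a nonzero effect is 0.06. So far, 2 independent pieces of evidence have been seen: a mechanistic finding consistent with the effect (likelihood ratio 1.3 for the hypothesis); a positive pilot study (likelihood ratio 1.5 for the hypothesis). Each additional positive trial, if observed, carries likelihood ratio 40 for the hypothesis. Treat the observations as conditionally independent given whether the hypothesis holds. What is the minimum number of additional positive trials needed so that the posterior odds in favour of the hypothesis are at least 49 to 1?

2

Prior odds = 0.06/0.94 = 3/47.
Combined Bayes factor of the evidence already in hand = 1.3 × 1.5 = 1.95.
Odds after that evidence = (3/47) × 1.95 = 117/940.
Target odds = 49.
Need 40ⁿ ≥ 49 ÷ (117/940) = 46060/117.
40¹ = 40 falls short of 46060/117 but 40² = 1600 reaches it, so n = 2.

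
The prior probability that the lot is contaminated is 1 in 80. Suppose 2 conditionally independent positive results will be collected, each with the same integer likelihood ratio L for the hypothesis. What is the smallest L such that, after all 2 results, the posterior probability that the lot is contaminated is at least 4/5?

18

Prior odds = 0.0125/0.9875 = 1/79.
Target odds = 0.8/0.2 = 4.
Need L² ≥ 4 ÷ (1/79) = 316.
17² = 289 < 316 ≤ 324 = 18², so L = 18.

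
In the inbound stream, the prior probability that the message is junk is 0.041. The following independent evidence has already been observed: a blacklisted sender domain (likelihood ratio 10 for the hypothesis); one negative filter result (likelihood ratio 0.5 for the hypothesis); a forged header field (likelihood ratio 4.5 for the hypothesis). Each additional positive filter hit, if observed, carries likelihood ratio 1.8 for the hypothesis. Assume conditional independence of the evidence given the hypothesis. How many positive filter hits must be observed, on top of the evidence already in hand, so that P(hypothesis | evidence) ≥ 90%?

Prior odds = 0.041/0.959 = 41/959.
Combined Bayes factor of the evidence already in hand = 10 × 0.5 × 4.5 = 22.5.
Odds after that evidence = (41/959) × 22.5 = 1845/1918.
Target odds = 0.9/0.1 = 9.
Need 1.8ⁿ ≥ 9 ÷ (1845/1918) = 1918/205.
1.8³ = 5.832 falls short of 1918/205 but 1.8⁴ = 10.4976 reaches it, so n = 4.

4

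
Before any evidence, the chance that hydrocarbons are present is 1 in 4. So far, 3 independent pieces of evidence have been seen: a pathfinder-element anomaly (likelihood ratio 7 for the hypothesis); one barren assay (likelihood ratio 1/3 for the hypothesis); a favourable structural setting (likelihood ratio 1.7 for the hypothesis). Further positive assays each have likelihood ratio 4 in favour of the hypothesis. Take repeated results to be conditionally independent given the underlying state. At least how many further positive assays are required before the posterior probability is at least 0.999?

5

Prior odds = 0.25/0.75 = 1/3.
Combined Bayes factor of the evidence already in hand = 7 × (1/3) × 1.7 = 119/30.
Odds after that evidence = (1/3) × 119/30 = 119/90.
Target odds = 0.999/0.001 = 999.
Need 4ⁿ ≥ 999 ÷ (119/90) = 89910/119.
4⁴ = 256 falls short of 89910/119 but 4⁵ = 1024 reaches it, so n = 5.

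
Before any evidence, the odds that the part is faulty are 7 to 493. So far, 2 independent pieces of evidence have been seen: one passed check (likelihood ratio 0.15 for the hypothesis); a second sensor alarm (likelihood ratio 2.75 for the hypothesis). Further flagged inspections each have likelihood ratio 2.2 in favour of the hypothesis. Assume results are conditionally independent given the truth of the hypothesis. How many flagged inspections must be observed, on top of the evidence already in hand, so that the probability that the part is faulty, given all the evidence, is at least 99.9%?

16

Prior odds = 7/493.
Combined Bayes factor of the evidence already in hand = 0.15 × 2.75 = 0.4125.
Odds after that evidence = (7/493) × 0.4125 = 231/39440.
Target odds = 0.999/0.001 = 999.
Need 2.2ⁿ ≥ 999 ÷ (231/39440) = 13133520/77.
2.2¹⁵ ≈136880 falls short of 13133520/77 but 2.2¹⁶ ≈301136 reaches it, so n = 16.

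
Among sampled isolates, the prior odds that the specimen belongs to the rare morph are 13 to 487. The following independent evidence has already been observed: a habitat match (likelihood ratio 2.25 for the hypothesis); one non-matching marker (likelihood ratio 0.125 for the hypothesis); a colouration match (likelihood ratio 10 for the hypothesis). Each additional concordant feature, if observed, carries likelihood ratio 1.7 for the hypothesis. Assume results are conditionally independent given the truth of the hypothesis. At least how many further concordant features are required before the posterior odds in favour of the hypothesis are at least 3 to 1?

Prior odds = 13/487.
Combined Bayes factor of the evidence already in hand = 2.25 × 0.125 × 10 = 2.8125.
Odds after that evidence = (13/487) × 2.8125 = 585/7792.
Target odds = 3.
Need 1.7ⁿ ≥ 3 ÷ (585/7792) = 7792/195.
1.7⁶ = 24137569/1000000 falls short of 7792/195 but 1.7⁷ = 410338673/10000000 reaches it, so n = 7.

7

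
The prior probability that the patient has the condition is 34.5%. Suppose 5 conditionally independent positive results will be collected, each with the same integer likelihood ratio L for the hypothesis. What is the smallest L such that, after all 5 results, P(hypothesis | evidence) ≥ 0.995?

Prior odds = 0.345/0.655 = 69/131.
Target odds = 0.995/0.005 = 199.
Need L⁵ ≥ 199 ÷ (69/131) = 26069/69.
3⁵ = 243 < 26069/69 ≤ 1024 = 4⁵, so L = 4.

4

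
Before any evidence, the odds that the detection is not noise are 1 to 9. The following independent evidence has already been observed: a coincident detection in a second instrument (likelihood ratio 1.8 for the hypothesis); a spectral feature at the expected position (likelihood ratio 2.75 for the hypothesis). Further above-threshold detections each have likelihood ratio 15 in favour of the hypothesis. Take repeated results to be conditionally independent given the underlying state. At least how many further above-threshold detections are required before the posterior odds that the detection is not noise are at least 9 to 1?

2

Prior odds = 1/9.
Combined Bayes factor of the evidence already in hand = 1.8 × 2.75 = 4.95.
Odds after that evidence = (1/9) × 4.95 = 0.55.
Target odds = 9.
Need 15ⁿ ≥ 9 ÷ 0.55 = 180/11.
15¹ = 15 falls short of 180/11 but 15² = 225 reaches it, so n = 2.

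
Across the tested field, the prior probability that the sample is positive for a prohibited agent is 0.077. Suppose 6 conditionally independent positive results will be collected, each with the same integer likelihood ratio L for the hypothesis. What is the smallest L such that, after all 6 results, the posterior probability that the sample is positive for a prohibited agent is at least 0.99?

Prior odds = 0.077/0.923 = 77/923.
Target odds = 0.99/0.01 = 99.
Need L⁶ ≥ 99 ÷ (77/923) = 8307/7.
3⁶ = 729 < 8307/7 ≤ 4096 = 4⁶, so L = 4.

4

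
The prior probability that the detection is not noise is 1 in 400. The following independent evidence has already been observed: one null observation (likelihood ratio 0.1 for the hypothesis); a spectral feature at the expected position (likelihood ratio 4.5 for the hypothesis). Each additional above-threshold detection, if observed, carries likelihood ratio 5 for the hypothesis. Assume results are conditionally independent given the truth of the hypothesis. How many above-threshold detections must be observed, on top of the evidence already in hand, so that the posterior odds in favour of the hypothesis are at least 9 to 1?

6

Prior odds = 0.0025/0.9975 = 1/399.
Combined Bayes factor of the evidence already in hand = 0.1 × 4.5 = 0.45.
Odds after that evidence = (1/399) × 0.45 = 3/2660.
Target odds = 9.
Need 5ⁿ ≥ 9 ÷ (3/2660) = 7980.
5⁵ = 3125 falls short of 7980 but 5⁶ = 15625 reaches it, so n = 6.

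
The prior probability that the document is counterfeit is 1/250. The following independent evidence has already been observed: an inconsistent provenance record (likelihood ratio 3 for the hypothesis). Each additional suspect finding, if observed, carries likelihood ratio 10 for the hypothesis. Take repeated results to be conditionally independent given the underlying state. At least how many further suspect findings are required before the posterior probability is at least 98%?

Prior odds = 0.004/0.996 = 1/249.
Bayes factor of the evidence already in hand = 3.
Odds after that evidence = (1/249) × 3 = 1/83.
Target odds = 0.98/0.02 = 49.
Need 10ⁿ ≥ 49 ÷ (1/83) = 4067.
10³ = 1000 falls short of 4067 but 10⁴ = 10000 reaches it, so n = 4.

4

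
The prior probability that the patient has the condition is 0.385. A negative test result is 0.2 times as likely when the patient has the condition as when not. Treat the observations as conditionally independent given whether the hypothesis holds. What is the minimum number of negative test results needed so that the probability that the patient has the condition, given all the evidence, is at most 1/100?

3

Prior odds = 0.385/0.615 = 77/123.
Likelihood ratio per negative test result = 0.2.
Target posterior odds = 0.01/0.99 = 1/99.
Require 0.2ⁿ ≤ 1/99 ÷ (77/123) = 41/2541.
0.2² = 0.04 is still above 41/2541 but 0.2³ = 0.008 is at or below it, so n = 3.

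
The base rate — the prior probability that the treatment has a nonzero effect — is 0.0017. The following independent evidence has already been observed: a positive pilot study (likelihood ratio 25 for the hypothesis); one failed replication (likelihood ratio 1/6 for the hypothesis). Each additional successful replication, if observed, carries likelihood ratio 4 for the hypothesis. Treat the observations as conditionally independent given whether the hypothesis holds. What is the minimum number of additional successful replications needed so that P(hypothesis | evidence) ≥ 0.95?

6

Prior odds = 0.0017/0.9983 = 17/9983.
Combined Bayes factor of the evidence already in hand = 25 × (1/6) = 25/6.
Odds after that evidence = (17/9983) × 25/6 = 425/59898.
Target odds = 0.95/0.05 = 19.
Need 4ⁿ ≥ 19 ÷ (425/59898) = 1138062/425.
4⁵ = 1024 falls short of 1138062/425 but 4⁶ = 4096 reaches it, so n = 6.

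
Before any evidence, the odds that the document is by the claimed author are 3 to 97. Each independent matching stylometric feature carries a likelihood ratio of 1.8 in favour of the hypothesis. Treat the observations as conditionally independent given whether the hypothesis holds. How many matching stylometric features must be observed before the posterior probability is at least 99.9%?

Prior odds = 3/97.
Likelihood ratio per matching stylometric feature = 1.8.
Target posterior odds = 0.999/0.001 = 999.
Require 1.8ⁿ ≥ 999 ÷ (3/97) = 32301.
1.8¹⁷ ≈21859.1 falls short of 32301 but 1.8¹⁸ ≈39346.4 reaches it, so n = 18.

18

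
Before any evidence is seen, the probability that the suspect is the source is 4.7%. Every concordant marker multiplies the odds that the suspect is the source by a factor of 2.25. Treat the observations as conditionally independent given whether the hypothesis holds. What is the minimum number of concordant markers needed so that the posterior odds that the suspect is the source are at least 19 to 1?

8

Prior odds: 0.047 ÷ 0.953 = 47/953.
Likelihood ratio per concordant marker = 2.25.
Target odds = 19.
Require 2.25ⁿ ≥ 19 ÷ (47/953) = 18107/47.
2.25⁷ = 4782969/16384 falls short of 18107/47 but 2.25⁸ = 43046721/65536 reaches it, so n = 8.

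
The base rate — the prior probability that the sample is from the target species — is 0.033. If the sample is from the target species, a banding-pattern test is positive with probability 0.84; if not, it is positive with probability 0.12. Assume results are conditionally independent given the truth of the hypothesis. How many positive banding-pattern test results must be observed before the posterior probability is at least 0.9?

Prior odds = 0.033/0.967 = 33/967.
Likelihood ratio of a positive = 0.84/0.12 = 7.
Target odds: 0.9 ÷ 0.1 = 9.
Need (33/967) × 7ⁿ ≥ 9, i.e. 7ⁿ ≥ 2901/11.
7² = 49 falls short of 2901/11 but 7³ = 343 reaches it, so n = 3.

3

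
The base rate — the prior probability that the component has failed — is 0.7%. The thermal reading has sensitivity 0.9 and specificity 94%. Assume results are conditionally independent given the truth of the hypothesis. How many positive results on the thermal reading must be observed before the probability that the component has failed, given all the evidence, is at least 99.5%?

4

Prior odds = 0.007/0.993 = 7/993.
False-positive rate = 1 − 0.94 = 0.06; likelihood ratio of a positive = 0.9/0.06 = 15.
Target posterior odds = 0.995/0.005 = 199.
Need (7/993) × 15ⁿ ≥ 199, i.e. 15ⁿ ≥ 197607/7.
15³ = 3375 falls short of 197607/7 but 15⁴ = 50625 reaches it, so n = 4.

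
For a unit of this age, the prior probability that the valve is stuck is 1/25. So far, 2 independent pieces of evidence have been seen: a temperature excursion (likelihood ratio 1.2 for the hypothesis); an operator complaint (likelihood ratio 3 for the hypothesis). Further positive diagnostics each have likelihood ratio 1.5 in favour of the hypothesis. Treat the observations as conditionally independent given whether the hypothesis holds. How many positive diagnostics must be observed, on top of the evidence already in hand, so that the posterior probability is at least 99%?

Prior odds = 0.04/0.96 = 1/24.
Combined Bayes factor of the evidence already in hand = 1.2 × 3 = 3.6.
Odds after that evidence = (1/24) × 3.6 = 0.15.
Target odds = 0.99/0.01 = 99.
Need 1.5ⁿ ≥ 99 ÷ 0.15 = 660.
1.5¹⁶ = 43046721/65536 falls short of 660 but 1.5¹⁷ = 129140163/131072 reaches it, so n = 17.

17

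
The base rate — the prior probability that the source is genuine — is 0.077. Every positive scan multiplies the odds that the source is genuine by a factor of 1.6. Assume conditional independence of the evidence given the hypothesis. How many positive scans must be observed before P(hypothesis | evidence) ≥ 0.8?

Prior odds: 0.077 ÷ 0.923 = 77/923.
Likelihood ratio per positive scan = 1.6.
Target odds: 0.8 ÷ 0.2 = 4.
Require 1.6ⁿ ≥ 4 ÷ (77/923) = 3692/77.
1.6⁸ = 16777216/390625 falls short of 3692/77 but 1.6⁹ = 134217728/1953125 reaches it, so n = 9.

9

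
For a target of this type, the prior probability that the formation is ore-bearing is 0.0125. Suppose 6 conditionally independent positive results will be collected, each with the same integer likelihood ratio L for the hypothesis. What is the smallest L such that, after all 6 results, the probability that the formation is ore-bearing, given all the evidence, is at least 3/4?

Prior odds = 0.0125/0.9875 = 1/79.
Target odds = 0.75/0.25 = 3.
Need L⁶ ≥ 3 ÷ (1/79) = 237.
2⁶ = 64 < 237 ≤ 729 = 3⁶, so L = 3.

3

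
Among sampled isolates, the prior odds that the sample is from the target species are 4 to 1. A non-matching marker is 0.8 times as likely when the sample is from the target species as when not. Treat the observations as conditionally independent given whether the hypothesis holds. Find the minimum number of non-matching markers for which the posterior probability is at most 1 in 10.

17

Prior odds = 4.
Likelihood ratio per non-matching marker = 0.8.
Target posterior odds = 0.1/0.9 = 1/9.
Require 0.8ⁿ ≤ 1/9 ÷ 4 = 1/36.
0.8¹⁶ ≈0.0281475 is still above 1/36 but 0.8¹⁷ ≈0.022518 is at or below it, so n = 17.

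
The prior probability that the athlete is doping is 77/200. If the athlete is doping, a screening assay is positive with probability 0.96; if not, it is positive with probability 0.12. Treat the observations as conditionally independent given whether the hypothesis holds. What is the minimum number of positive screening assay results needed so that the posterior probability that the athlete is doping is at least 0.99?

3

Prior odds: 0.385 ÷ 0.615 = 77/123.
Likelihood ratio of a positive = 0.96/0.12 = 8.
Target odds: 0.99 ÷ 0.01 = 99.
Need (77/123) × 8ⁿ ≥ 99, i.e. 8ⁿ ≥ 1107/7.
8² = 64 falls short of 1107/7 but 8³ = 512 reaches it, so n = 3.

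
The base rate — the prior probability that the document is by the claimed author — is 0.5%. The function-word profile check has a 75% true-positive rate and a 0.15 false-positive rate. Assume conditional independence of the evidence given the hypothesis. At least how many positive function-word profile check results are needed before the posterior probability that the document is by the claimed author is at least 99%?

7

Prior odds = 0.005/0.995 = 1/199.
Likelihood ratio of a positive result = 0.75/0.15 = 5.
Target posterior odds = 0.99/0.01 = 99.
Require 5ⁿ ≥ 99 ÷ (1/199) = 19701.
5⁶ = 15625 falls short of 19701 but 5⁷ = 78125 reaches it, so n = 7.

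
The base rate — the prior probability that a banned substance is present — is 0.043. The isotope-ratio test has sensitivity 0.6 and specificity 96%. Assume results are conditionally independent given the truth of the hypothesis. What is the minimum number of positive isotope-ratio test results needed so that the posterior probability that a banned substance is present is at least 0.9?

2

Prior odds: 0.043 ÷ 0.957 = 43/957.
False-positive rate = 1 − 0.96 = 0.04; likelihood ratio of a positive = 0.6/0.04 = 15.
Target odds: 0.9 ÷ 0.1 = 9.
Need (43/957) × 15ⁿ ≥ 9, i.e. 15ⁿ ≥ 8613/43.
15¹ = 15 falls short of 8613/43 but 15² = 225 reaches it, so n = 2.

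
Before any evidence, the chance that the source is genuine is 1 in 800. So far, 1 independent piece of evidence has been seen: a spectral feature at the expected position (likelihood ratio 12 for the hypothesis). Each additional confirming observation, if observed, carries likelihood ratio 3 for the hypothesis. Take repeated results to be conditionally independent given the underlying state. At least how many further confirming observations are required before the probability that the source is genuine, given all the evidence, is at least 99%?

9

Prior odds = 0.00125/0.99875 = 1/799.
Bayes factor of the evidence already in hand = 12.
Odds after that evidence = (1/799) × 12 = 12/799.
Target odds = 0.99/0.01 = 99.
Need 3ⁿ ≥ 99 ÷ (12/799) = 6591.75.
3⁸ = 6561 falls short of 6591.75 but 3⁹ = 19683 reaches it, so n = 9.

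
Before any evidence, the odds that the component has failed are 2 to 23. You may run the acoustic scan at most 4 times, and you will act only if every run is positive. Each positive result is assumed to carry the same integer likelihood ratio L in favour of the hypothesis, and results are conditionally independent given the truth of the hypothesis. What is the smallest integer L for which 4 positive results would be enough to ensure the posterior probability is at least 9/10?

Prior odds = 2/23.
Target odds = 0.9/0.1 = 9.
Need L⁴ ≥ 9 ÷ (2/23) = 103.5.
3⁴ = 81 < 103.5 ≤ 256 = 4⁴, so L = 4.

4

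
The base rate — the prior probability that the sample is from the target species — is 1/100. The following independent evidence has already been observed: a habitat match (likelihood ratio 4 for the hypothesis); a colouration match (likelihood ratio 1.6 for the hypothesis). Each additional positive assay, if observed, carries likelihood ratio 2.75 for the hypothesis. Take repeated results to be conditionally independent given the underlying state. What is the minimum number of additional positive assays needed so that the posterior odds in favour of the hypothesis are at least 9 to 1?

Prior odds = 0.01/0.99 = 1/99.
Combined Bayes factor of the evidence already in hand = 4 × 1.6 = 6.4.
Odds after that evidence = (1/99) × 6.4 = 32/495.
Target odds = 9.
Need 2.75ⁿ ≥ 9 ÷ (32/495) = 139.21875.
2.75⁴ = 57.19140625 falls short of 139.21875 but 2.75⁵ = 161051/1024 reaches it, so n = 5.

5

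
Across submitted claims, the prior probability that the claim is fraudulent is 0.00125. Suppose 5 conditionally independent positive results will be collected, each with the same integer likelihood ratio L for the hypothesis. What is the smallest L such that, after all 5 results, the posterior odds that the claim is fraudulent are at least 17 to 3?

6

Prior odds = 0.00125/0.99875 = 1/799.
Target odds = 17/3.
Need L⁵ ≥ 17/3 ÷ (1/799) = 13583/3.
5⁵ = 3125 < 13583/3 ≤ 7776 = 6⁵, so L = 6.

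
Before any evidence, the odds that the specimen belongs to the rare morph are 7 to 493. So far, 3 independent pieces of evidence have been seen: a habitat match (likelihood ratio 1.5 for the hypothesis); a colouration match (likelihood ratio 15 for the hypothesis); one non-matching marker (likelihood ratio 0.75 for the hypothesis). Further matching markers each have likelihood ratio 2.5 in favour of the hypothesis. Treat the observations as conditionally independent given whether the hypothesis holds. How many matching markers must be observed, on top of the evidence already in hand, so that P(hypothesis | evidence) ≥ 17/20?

Prior odds = 7/493.
Combined Bayes factor of the evidence already in hand = 1.5 × 15 × 0.75 = 16.875.
Odds after that evidence = (7/493) × 16.875 = 945/3944.
Target odds = 0.85/0.15 = 17/3.
Need 2.5ⁿ ≥ 17/3 ÷ (945/3944) = 67048/2835.
2.5³ = 15.625 falls short of 67048/2835 but 2.5⁴ = 39.0625 reaches it, so n = 4.

4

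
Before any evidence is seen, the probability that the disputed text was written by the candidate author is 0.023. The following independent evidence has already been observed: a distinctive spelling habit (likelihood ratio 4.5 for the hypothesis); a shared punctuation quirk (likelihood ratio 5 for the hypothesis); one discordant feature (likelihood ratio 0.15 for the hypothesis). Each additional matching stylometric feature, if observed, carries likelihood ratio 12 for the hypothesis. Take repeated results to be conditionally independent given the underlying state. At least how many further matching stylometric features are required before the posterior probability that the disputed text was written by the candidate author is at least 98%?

Prior odds = 0.023/0.977 = 23/977.
Combined Bayes factor of the evidence already in hand = 4.5 × 5 × 0.15 = 3.375.
Odds after that evidence = (23/977) × 3.375 = 621/7816.
Target odds = 0.98/0.02 = 49.
Need 12ⁿ ≥ 49 ÷ (621/7816) = 382984/621.
12² = 144 falls short of 382984/621 but 12³ = 1728 reaches it, so n = 3.

3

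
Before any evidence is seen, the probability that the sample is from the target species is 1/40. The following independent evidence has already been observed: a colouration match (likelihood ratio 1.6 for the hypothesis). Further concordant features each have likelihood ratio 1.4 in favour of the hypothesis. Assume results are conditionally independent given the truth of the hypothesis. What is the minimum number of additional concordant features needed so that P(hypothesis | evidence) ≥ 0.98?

Prior odds = 0.025/0.975 = 1/39.
Bayes factor of the evidence already in hand = 1.6.
Odds after that evidence = (1/39) × 1.6 = 8/195.
Target odds = 0.98/0.02 = 49.
Need 1.4ⁿ ≥ 49 ÷ (8/195) = 1194.375.
1.4²¹ ≈1171.36 falls short of 1194.375 but 1.4²² ≈1639.9 reaches it, so n = 22.

22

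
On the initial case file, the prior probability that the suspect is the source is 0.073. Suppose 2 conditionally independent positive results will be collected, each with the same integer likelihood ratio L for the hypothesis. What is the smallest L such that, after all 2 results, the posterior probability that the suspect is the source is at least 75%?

Prior odds = 0.073/0.927 = 73/927.
Target odds = 0.75/0.25 = 3.
Need L² ≥ 3 ÷ (73/927) = 2781/73.
6² = 36 < 2781/73 ≤ 49 = 7², so L = 7.

7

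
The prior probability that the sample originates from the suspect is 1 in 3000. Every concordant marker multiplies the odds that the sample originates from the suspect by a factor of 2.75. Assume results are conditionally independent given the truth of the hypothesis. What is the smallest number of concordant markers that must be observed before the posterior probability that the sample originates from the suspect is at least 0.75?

Prior odds = (1/3000)/(2999/3000) = 1/2999.
Likelihood ratio per concordant marker = 2.75.
Target odds: 0.75 ÷ 0.25 = 3.
Require 2.75ⁿ ≥ 3 ÷ (1/2999) = 8997.
2.75⁹ ≈8994.86 falls short of 8997 but 2.75¹⁰ ≈24735.9 reaches it, so n = 10.

10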